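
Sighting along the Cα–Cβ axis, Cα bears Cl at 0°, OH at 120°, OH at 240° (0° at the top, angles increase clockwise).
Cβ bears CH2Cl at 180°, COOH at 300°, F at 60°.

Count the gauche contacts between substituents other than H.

6

Non-H gauche pairs: Cl(0°)/COOH(300°); Cl(0°)/F(60°); OH(120°)/CH2Cl(180°); OH(120°)/F(60°); OH(240°)/CH2Cl(180°); OH(240°)/COOH(300°) — 6 interactions.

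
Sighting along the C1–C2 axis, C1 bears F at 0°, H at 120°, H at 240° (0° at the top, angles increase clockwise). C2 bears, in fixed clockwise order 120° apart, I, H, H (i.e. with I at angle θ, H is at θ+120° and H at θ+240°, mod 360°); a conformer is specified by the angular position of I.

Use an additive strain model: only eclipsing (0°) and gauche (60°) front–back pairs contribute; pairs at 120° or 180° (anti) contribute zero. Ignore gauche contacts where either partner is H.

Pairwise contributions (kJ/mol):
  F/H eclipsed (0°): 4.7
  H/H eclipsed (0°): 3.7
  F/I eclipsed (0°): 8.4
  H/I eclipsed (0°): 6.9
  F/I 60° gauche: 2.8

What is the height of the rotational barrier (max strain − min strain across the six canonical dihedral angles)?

15.8 kJ/mol

I at 0° (eclipsed): F–I eclipsed, H–H eclipsed, H–H eclipsed; 8.4 + 3.7 + 3.7 = 15.8 kJ/mol.
I at 60° (staggered): F–I gauche; 2.8 = 2.8 kJ/mol.
I at 120° (eclipsed): F–H eclipsed, H–I eclipsed, H–H eclipsed; 4.7 + 6.9 + 3.7 = 15.3 kJ/mol.
I at 180° (staggered): no non-H gauche contacts → 0.0 kJ/mol.
I at 240° (eclipsed): F–H eclipsed, H–H eclipsed, H–I eclipsed; 4.7 + 3.7 + 6.9 = 15.3 kJ/mol.
I at 300° (staggered): F–I gauche; 2.8 = 2.8 kJ/mol.
Max at 0° (15.8 kJ/mol), min at 180° (0.0 kJ/mol); barrier = 15.8 kJ/mol.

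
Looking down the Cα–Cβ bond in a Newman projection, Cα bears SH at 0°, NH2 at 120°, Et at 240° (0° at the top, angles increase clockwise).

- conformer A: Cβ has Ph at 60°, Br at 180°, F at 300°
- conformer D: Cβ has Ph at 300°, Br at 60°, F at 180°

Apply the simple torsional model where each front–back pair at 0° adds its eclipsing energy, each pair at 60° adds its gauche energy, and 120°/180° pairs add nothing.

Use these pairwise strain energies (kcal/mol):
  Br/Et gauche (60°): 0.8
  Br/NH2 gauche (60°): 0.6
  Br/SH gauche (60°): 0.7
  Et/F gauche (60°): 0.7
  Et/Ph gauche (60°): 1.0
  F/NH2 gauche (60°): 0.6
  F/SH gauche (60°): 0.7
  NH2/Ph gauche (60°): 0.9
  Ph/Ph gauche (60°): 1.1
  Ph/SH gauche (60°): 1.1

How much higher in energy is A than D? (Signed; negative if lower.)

+0.1 kcal/mol

A (staggered): SH(0°)/Ph(60°) gauche 1.1; SH(0°)/F(300°) gauche 0.7; NH2(120°)/Ph(60°) gauche 0.9; NH2(120°)/Br(180°) gauche 0.6; Et(240°)/Br(180°) gauche 0.8; Et(240°)/F(300°) gauche 0.7 → 4.8 kcal/mol.
D (staggered): SH(0°)/Ph(300°) gauche 1.1; SH(0°)/Br(60°) gauche 0.7; NH2(120°)/Br(60°) gauche 0.6; NH2(120°)/F(180°) gauche 0.6; Et(240°)/Ph(300°) gauche 1.0; Et(240°)/F(180°) gauche 0.7 → 4.7 kcal/mol.
E(A) − E(D) = 4.8 − 4.7 = +0.1 kcal/mol.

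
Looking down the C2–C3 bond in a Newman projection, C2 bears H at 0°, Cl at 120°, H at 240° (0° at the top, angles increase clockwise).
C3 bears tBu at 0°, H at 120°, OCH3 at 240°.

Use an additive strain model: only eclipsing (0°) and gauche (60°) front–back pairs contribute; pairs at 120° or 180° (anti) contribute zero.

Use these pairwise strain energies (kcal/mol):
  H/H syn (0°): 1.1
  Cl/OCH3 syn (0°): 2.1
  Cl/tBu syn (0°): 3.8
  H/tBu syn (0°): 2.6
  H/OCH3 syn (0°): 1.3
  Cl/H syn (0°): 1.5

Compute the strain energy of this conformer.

5.4 kcal/mol

This conformer is eclipsed. H at 0° is eclipsed with tBu at 0° (2.6); Cl at 120° is eclipsed with H at 120° (1.5); H at 240° is eclipsed with OCH3 at 240° (1.3). Total 5.4 kcal/mol.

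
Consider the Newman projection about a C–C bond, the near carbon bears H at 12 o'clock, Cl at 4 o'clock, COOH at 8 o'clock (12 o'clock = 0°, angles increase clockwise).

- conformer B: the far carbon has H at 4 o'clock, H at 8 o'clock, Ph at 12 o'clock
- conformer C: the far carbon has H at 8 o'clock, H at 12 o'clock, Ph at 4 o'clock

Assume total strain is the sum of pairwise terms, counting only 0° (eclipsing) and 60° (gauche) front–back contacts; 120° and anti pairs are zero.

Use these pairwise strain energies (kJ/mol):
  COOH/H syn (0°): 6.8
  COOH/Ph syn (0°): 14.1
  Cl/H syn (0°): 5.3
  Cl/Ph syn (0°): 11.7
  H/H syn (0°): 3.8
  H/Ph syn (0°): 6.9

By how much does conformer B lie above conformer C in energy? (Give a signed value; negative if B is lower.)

-3.3 kJ/mol

B (eclipsed): H–Ph eclipsed, Cl–H eclipsed, COOH–H eclipsed; 6.9 + 5.3 + 6.8 = 19.0 kJ/mol.
C (eclipsed): H–H eclipsed, Cl–Ph eclipsed, COOH–H eclipsed; 3.8 + 11.7 + 6.8 = 22.3 kJ/mol.
E(B) − E(C) = 19.0 − 22.3 = -3.3 kJ/mol.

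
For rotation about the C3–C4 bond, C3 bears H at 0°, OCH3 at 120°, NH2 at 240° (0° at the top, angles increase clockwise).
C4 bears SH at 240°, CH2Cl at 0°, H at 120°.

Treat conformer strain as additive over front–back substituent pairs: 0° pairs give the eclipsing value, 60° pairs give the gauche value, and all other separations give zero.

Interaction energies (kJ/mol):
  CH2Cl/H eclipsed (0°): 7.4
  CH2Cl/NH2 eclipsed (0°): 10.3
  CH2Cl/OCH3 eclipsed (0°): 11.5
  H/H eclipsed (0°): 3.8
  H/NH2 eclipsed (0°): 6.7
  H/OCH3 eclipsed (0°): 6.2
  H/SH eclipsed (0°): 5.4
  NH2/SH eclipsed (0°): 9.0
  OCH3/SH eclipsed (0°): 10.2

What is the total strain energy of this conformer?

22.6 kJ/mol

This conformer is eclipsed. H at 0° is eclipsed with CH2Cl at 0° (7.4); OCH3 at 120° is eclipsed with H at 120° (6.2); NH2 at 240° is eclipsed with SH at 240° (9.0). Total 22.6 kJ/mol.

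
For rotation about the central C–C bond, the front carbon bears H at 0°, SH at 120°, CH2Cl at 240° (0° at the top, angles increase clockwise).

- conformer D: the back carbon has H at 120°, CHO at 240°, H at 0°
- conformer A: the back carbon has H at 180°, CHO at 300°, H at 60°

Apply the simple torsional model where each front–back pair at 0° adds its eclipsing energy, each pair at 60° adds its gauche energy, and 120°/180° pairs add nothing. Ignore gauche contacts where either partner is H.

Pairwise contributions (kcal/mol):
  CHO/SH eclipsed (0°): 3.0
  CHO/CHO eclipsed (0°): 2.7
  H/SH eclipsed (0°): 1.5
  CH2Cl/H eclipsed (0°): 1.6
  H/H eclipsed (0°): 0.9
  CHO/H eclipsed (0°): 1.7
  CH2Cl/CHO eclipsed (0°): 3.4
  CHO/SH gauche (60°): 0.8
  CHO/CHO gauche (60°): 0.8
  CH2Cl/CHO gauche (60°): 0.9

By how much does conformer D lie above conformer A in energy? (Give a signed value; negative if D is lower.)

D (eclipsed): H(0°)/H(0°) eclipsed 0.9; SH(120°)/H(120°) eclipsed 1.5; CH2Cl(240°)/CHO(240°) eclipsed 3.4 → 5.8 kcal/mol.
A (staggered): CH2Cl(240°)/CHO(300°) gauche 0.9 → 0.9 kcal/mol.
E(D) − E(A) = 5.8 − 0.9 = +4.9 kcal/mol.

+4.9 kcal/mol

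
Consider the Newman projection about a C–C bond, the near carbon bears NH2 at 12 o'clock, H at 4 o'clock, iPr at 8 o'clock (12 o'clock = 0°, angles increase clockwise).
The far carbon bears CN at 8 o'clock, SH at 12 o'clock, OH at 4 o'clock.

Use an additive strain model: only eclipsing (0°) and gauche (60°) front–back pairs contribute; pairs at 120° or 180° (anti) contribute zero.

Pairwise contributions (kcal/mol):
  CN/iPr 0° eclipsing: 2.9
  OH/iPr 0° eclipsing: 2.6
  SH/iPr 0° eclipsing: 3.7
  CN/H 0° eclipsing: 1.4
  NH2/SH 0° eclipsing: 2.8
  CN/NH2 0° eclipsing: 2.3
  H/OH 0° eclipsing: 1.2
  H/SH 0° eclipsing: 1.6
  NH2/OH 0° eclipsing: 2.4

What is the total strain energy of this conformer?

This conformer (eclipsed): NH2–SH eclipsed, H–OH eclipsed, iPr–CN eclipsed; 2.8 + 1.2 + 2.9 = 6.9 kcal/mol.

6.9 kcal/mol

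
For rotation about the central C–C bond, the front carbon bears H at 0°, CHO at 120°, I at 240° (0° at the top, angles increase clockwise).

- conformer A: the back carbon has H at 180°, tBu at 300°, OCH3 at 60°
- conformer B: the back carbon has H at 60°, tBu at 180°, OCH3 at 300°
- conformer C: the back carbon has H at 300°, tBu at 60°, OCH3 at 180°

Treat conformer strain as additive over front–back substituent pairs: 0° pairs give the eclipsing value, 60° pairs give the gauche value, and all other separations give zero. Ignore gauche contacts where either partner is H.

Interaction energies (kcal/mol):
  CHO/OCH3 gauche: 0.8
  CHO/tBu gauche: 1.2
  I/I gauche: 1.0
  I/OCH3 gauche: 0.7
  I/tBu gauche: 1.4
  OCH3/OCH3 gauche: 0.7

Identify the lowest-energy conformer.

A

A (staggered): CHO–OCH3 gauche, I–tBu gauche; 0.8 + 1.4 = 2.2 kcal/mol.
B (staggered): CHO–tBu gauche, I–tBu gauche, I–OCH3 gauche; 1.2 + 1.4 + 0.7 = 3.3 kcal/mol.
C (staggered): CHO–tBu gauche, CHO–OCH3 gauche, I–OCH3 gauche; 1.2 + 0.8 + 0.7 = 2.7 kcal/mol.
A has the lowest total (2.2 kcal/mol).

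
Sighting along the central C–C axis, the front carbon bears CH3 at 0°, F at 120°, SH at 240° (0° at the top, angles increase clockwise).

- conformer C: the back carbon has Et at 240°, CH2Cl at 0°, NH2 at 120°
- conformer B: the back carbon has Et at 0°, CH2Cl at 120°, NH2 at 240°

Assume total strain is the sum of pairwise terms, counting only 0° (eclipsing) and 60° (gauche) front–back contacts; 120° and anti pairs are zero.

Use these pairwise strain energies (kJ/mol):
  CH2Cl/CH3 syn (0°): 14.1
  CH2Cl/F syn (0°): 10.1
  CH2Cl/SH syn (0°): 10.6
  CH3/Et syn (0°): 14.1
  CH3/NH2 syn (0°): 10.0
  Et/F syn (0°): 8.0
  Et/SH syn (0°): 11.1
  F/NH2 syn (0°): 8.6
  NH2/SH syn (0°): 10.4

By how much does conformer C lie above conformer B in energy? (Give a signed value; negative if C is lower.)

C (eclipsed): CH3(0°)/CH2Cl(0°) eclipsed 14.1; F(120°)/NH2(120°) eclipsed 8.6; SH(240°)/Et(240°) eclipsed 11.1 → 33.8 kJ/mol.
B (eclipsed): CH3(0°)/Et(0°) eclipsed 14.1; F(120°)/CH2Cl(120°) eclipsed 10.1; SH(240°)/NH2(240°) eclipsed 10.4 → 34.6 kJ/mol.
E(C) − E(B) = 33.8 − 34.6 = -0.8 kJ/mol.

-0.8 kJ/mol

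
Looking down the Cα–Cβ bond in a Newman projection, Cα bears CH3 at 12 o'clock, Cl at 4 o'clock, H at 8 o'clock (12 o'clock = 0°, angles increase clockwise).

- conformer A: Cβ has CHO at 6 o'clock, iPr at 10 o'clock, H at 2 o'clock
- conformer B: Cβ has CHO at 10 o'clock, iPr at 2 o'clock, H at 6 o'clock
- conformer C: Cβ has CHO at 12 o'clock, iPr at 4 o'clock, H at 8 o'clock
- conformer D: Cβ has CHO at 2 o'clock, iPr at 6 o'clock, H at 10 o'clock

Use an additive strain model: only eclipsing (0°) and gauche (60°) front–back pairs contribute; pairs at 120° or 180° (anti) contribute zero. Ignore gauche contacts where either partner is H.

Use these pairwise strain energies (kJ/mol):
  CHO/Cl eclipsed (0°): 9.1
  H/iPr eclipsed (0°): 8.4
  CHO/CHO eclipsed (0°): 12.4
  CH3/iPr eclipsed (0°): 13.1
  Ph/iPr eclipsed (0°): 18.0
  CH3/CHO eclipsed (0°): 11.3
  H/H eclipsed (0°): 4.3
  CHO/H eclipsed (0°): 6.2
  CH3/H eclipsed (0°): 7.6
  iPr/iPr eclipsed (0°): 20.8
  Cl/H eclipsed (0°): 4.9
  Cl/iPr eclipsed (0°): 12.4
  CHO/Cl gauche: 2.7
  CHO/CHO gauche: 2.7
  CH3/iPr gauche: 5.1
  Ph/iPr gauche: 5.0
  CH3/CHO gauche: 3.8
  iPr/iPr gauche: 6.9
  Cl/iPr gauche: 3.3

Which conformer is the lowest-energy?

A (staggered): CH3–iPr gauche, Cl–CHO gauche; 5.1 + 2.7 = 7.8 kJ/mol.
B (staggered): CH3–CHO gauche, CH3–iPr gauche, Cl–iPr gauche; 3.8 + 5.1 + 3.3 = 12.2 kJ/mol.
C (eclipsed): CH3–CHO eclipsed, Cl–iPr eclipsed, H–H eclipsed; 11.3 + 12.4 + 4.3 = 28.0 kJ/mol.
D (staggered): CH3–CHO gauche, Cl–CHO gauche, Cl–iPr gauche; 3.8 + 2.7 + 3.3 = 9.8 kJ/mol.
A has the lowest total (7.8 kJ/mol).

A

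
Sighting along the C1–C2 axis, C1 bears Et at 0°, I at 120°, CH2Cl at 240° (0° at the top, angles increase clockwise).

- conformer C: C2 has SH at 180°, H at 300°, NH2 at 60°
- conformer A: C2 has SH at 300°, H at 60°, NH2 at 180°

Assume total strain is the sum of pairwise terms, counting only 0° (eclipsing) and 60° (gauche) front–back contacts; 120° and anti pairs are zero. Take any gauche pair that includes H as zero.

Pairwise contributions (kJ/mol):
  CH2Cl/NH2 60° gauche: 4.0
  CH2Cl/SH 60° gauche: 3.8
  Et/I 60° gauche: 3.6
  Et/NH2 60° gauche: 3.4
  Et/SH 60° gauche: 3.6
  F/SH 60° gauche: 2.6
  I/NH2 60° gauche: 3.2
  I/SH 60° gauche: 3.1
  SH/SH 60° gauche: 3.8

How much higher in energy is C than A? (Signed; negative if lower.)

-1.1 kJ/mol

C is staggered. Et at 0° is gauche with NH2 at 60° (3.4); I at 120° is gauche with SH at 180° (3.1); I at 120° is gauche with NH2 at 60° (3.2); CH2Cl at 240° is gauche with SH at 180° (3.8). Total 13.5 kJ/mol.
A is staggered. Et at 0° is gauche with SH at 300° (3.6); I at 120° is gauche with NH2 at 180° (3.2); CH2Cl at 240° is gauche with SH at 300° (3.8); CH2Cl at 240° is gauche with NH2 at 180° (4.0). Total 14.6 kJ/mol.
E(C) − E(A) = 13.5 − 14.6 = -1.1 kJ/mol.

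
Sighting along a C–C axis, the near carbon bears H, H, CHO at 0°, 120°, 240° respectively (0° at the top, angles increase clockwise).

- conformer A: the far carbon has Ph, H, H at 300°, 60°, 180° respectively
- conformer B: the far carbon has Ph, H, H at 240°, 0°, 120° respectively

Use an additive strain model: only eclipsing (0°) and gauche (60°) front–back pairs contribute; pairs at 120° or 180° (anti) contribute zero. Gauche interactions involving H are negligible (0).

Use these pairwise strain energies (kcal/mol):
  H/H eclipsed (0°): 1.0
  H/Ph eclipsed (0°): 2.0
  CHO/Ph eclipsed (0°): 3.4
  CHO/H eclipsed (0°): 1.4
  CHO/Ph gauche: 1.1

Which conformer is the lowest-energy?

A (staggered): CHO–Ph gauche; 1.1 = 1.1 kcal/mol.
B (eclipsed): H–H eclipsed, H–H eclipsed, CHO–Ph eclipsed; 1.0 + 1.0 + 3.4 = 5.4 kcal/mol.
A has the lowest total (1.1 kcal/mol).

A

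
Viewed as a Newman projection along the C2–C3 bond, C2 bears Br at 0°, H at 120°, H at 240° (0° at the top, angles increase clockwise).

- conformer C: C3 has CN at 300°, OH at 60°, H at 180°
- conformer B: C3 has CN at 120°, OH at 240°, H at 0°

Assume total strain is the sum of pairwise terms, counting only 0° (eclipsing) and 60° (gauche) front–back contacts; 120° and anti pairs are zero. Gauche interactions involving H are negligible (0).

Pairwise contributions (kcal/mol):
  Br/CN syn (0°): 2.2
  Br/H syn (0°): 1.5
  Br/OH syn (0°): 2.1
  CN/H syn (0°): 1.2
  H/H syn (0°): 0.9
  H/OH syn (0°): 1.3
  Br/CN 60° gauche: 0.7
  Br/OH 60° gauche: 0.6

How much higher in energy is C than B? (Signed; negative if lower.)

C (staggered): Br–CN gauche, Br–OH gauche; 0.7 + 0.6 = 1.3 kcal/mol.
B (eclipsed): Br–H eclipsed, H–CN eclipsed, H–OH eclipsed; 1.5 + 1.2 + 1.3 = 4.0 kcal/mol.
E(C) − E(B) = 1.3 − 4.0 = -2.7 kcal/mol.

-2.7 kcal/mol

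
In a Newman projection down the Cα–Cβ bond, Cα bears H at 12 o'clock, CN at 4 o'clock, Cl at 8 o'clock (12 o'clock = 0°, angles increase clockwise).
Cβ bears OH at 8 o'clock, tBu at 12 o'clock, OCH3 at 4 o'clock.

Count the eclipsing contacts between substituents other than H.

2

Non-H eclipsing pairs: CN(120°)/OCH3(120°); Cl(240°)/OH(240°) — 2 interactions.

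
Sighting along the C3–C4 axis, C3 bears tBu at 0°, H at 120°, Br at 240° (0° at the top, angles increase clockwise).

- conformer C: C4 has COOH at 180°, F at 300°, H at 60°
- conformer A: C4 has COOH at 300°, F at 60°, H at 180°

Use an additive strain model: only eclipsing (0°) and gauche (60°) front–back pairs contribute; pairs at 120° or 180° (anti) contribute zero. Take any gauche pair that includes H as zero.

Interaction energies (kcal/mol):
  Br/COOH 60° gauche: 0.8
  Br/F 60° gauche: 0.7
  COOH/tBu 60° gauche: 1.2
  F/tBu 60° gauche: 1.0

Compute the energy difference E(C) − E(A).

C (staggered): tBu–F gauche, Br–COOH gauche, Br–F gauche; 1.0 + 0.8 + 0.7 = 2.5 kcal/mol.
A (staggered): tBu–COOH gauche, tBu–F gauche, Br–COOH gauche; 1.2 + 1.0 + 0.8 = 3.0 kcal/mol.
E(C) − E(A) = 2.5 − 3.0 = -0.5 kcal/mol.

-0.5 kcal/mol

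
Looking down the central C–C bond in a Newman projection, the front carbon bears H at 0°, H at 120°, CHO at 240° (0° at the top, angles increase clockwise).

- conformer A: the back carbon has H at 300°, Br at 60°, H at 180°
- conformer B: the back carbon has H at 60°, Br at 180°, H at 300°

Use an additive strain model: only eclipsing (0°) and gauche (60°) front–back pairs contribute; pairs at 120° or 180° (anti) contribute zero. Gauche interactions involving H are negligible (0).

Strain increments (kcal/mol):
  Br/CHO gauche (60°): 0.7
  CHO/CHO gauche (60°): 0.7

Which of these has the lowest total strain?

A

A (staggered): no non-H gauche contacts → 0.0 kcal/mol.
B (staggered): CHO(240°)/Br(180°) gauche 0.7 → 0.7 kcal/mol.
A has the lowest total (0.0 kcal/mol).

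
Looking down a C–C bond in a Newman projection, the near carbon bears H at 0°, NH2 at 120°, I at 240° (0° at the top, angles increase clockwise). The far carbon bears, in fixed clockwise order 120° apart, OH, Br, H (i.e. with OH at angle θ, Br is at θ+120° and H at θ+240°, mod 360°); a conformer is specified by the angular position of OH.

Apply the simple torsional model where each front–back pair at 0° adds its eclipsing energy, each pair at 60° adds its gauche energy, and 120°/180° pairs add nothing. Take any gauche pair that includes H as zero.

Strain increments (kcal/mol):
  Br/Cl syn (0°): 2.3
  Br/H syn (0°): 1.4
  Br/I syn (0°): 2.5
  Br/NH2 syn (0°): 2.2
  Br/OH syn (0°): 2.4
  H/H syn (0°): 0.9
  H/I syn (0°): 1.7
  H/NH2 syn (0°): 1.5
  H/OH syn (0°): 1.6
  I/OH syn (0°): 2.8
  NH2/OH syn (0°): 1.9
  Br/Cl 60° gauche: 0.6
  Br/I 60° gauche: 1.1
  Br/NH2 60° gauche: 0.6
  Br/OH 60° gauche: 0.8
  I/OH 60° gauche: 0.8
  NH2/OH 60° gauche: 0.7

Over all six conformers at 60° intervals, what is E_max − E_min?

OH at 0° (eclipsed): H–OH eclipsed, NH2–Br eclipsed, I–H eclipsed; 1.6 + 2.2 + 1.7 = 5.5 kcal/mol.
OH at 60° (staggered): NH2–OH gauche, NH2–Br gauche, I–Br gauche; 0.7 + 0.6 + 1.1 = 2.4 kcal/mol.
OH at 120° (eclipsed): H–H eclipsed, NH2–OH eclipsed, I–Br eclipsed; 0.9 + 1.9 + 2.5 = 5.3 kcal/mol.
OH at 180° (staggered): NH2–OH gauche, I–OH gauche, I–Br gauche; 0.7 + 0.8 + 1.1 = 2.6 kcal/mol.
OH at 240° (eclipsed): H–Br eclipsed, NH2–H eclipsed, I–OH eclipsed; 1.4 + 1.5 + 2.8 = 5.7 kcal/mol.
OH at 300° (staggered): NH2–Br gauche, I–OH gauche; 0.6 + 0.8 = 1.4 kcal/mol.
Max at 240° (5.7 kcal/mol), min at 300° (1.4 kcal/mol); barrier = 4.3 kcal/mol.

4.3 kcal/mol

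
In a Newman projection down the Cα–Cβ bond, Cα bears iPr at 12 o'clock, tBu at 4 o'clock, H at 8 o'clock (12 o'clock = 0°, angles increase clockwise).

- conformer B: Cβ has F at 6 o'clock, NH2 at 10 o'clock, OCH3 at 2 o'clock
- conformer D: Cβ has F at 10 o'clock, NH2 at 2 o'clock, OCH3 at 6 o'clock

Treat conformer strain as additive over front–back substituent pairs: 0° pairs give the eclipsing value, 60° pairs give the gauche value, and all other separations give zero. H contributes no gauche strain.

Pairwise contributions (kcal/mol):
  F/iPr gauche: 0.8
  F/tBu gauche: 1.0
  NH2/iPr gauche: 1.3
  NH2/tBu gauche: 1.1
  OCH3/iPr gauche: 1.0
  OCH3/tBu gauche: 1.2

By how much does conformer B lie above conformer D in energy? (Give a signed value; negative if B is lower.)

+0.1 kcal/mol

B (staggered): iPr–NH2 gauche, iPr–OCH3 gauche, tBu–F gauche, tBu–OCH3 gauche; 1.3 + 1.0 + 1.0 + 1.2 = 4.5 kcal/mol.
D (staggered): iPr–F gauche, iPr–NH2 gauche, tBu–NH2 gauche, tBu–OCH3 gauche; 0.8 + 1.3 + 1.1 + 1.2 = 4.4 kcal/mol.
E(B) − E(D) = 4.5 − 4.4 = +0.1 kcal/mol.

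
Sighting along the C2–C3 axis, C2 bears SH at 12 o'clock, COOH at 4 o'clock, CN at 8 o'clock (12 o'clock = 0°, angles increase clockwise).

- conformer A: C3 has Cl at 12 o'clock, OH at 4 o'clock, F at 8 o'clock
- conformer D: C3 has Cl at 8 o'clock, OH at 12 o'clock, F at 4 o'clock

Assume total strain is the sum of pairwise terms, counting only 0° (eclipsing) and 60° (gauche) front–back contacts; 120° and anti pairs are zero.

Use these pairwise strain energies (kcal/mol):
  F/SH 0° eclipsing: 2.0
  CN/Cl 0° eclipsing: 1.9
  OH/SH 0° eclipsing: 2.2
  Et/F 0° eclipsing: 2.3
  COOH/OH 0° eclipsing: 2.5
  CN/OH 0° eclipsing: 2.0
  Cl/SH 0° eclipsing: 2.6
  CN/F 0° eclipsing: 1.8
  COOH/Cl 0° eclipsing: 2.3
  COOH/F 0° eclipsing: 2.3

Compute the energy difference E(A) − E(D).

+0.5 kcal/mol

A (eclipsed): SH–Cl eclipsed, COOH–OH eclipsed, CN–F eclipsed; 2.6 + 2.5 + 1.8 = 6.9 kcal/mol.
D (eclipsed): SH–OH eclipsed, COOH–F eclipsed, CN–Cl eclipsed; 2.2 + 2.3 + 1.9 = 6.4 kcal/mol.
E(A) − E(D) = 6.9 − 6.4 = +0.5 kcal/mol.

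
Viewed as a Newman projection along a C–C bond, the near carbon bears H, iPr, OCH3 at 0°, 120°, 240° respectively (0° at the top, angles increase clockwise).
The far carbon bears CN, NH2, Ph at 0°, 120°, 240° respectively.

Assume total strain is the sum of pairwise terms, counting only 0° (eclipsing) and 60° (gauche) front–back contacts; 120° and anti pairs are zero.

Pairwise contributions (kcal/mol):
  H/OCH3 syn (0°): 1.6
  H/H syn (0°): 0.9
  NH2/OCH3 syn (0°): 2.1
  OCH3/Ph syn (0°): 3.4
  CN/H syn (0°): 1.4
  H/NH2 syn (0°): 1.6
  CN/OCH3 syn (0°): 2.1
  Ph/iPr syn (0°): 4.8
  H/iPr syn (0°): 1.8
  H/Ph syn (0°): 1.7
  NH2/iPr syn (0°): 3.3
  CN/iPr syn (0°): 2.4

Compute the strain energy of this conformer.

8.1 kcal/mol

This conformer (eclipsed): H(0°)/CN(0°) eclipsed 1.4; iPr(120°)/NH2(120°) eclipsed 3.3; OCH3(240°)/Ph(240°) eclipsed 3.4 → 8.1 kcal/mol.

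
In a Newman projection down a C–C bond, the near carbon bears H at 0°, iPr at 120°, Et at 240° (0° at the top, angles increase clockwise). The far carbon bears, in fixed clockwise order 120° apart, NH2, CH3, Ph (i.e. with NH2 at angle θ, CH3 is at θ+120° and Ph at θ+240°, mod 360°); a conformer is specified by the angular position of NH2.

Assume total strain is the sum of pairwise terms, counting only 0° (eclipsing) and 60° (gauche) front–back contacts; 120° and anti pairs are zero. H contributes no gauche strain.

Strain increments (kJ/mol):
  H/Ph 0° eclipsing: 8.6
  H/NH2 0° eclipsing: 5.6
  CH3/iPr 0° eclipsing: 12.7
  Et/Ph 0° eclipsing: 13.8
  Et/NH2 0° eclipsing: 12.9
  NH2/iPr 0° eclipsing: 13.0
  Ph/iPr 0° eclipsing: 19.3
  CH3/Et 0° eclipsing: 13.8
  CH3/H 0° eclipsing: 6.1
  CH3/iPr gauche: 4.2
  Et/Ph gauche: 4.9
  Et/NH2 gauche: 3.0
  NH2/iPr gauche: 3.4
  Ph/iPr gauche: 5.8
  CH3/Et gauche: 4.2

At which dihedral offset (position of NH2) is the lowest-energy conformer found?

180°

NH2 at 0° (eclipsed): H–NH2 eclipsed, iPr–CH3 eclipsed, Et–Ph eclipsed; 5.6 + 12.7 + 13.8 = 32.1 kJ/mol.
NH2 at 60° (staggered): iPr–NH2 gauche, iPr–CH3 gauche, Et–CH3 gauche, Et–Ph gauche; 3.4 + 4.2 + 4.2 + 4.9 = 16.7 kJ/mol.
NH2 at 120° (eclipsed): H–Ph eclipsed, iPr–NH2 eclipsed, Et–CH3 eclipsed; 8.6 + 13.0 + 13.8 = 35.4 kJ/mol.
NH2 at 180° (staggered): iPr–NH2 gauche, iPr–Ph gauche, Et–NH2 gauche, Et–CH3 gauche; 3.4 + 5.8 + 3.0 + 4.2 = 16.4 kJ/mol.
NH2 at 240° (eclipsed): H–CH3 eclipsed, iPr–Ph eclipsed, Et–NH2 eclipsed; 6.1 + 19.3 + 12.9 = 38.3 kJ/mol.
NH2 at 300° (staggered): iPr–CH3 gauche, iPr–Ph gauche, Et–NH2 gauche, Et–Ph gauche; 4.2 + 5.8 + 3.0 + 4.9 = 17.9 kJ/mol.
The minimum (16.4 kJ/mol) occurs with NH2 at 180°.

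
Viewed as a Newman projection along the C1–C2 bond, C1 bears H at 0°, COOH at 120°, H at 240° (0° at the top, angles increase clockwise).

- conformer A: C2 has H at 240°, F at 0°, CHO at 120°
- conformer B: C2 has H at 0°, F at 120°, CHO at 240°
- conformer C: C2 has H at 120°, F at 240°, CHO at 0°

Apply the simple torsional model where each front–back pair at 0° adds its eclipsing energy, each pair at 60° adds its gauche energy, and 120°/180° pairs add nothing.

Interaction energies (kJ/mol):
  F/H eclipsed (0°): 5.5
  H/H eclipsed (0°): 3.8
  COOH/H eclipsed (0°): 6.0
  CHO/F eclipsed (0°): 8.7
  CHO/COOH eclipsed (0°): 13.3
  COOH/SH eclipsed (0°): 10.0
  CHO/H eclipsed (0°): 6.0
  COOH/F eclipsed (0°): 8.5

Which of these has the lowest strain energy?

A (eclipsed): H(0°)/F(0°) eclipsed 5.5; COOH(120°)/CHO(120°) eclipsed 13.3; H(240°)/H(240°) eclipsed 3.8 → 22.6 kJ/mol.
B (eclipsed): H(0°)/H(0°) eclipsed 3.8; COOH(120°)/F(120°) eclipsed 8.5; H(240°)/CHO(240°) eclipsed 6.0 → 18.3 kJ/mol.
C (eclipsed): H(0°)/CHO(0°) eclipsed 6.0; COOH(120°)/H(120°) eclipsed 6.0; H(240°)/F(240°) eclipsed 5.5 → 17.5 kJ/mol.
C has the lowest total (17.5 kJ/mol).

C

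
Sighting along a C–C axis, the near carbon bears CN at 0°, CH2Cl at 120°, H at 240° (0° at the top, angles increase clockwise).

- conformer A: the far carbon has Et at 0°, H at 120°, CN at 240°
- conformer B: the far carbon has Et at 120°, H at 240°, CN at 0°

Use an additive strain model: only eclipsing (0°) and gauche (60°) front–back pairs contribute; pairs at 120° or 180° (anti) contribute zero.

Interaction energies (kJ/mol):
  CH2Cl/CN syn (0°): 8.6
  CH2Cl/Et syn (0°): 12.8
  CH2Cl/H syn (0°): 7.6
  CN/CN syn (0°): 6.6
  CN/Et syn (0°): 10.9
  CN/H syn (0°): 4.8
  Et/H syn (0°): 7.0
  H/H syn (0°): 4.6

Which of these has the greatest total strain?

B

A (eclipsed): CN(0°)/Et(0°) eclipsed 10.9; CH2Cl(120°)/H(120°) eclipsed 7.6; H(240°)/CN(240°) eclipsed 4.8 → 23.3 kJ/mol.
B (eclipsed): CN(0°)/CN(0°) eclipsed 6.6; CH2Cl(120°)/Et(120°) eclipsed 12.8; H(240°)/H(240°) eclipsed 4.6 → 24.0 kJ/mol.
B has the highest total (24.0 kJ/mol).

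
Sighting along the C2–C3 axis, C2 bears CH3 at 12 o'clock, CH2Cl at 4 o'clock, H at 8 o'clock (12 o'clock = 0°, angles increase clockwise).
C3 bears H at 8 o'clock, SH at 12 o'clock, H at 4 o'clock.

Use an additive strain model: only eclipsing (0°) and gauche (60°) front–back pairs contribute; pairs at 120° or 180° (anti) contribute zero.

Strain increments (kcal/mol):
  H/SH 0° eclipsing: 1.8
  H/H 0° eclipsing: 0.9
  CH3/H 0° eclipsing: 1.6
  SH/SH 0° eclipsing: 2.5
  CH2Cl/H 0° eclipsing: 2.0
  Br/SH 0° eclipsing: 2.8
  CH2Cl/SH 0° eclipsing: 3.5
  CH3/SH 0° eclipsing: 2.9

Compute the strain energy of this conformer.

This conformer (eclipsed): CH3–SH eclipsed, CH2Cl–H eclipsed, H–H eclipsed; 2.9 + 2.0 + 0.9 = 5.8 kcal/mol.

5.8 kcal/mol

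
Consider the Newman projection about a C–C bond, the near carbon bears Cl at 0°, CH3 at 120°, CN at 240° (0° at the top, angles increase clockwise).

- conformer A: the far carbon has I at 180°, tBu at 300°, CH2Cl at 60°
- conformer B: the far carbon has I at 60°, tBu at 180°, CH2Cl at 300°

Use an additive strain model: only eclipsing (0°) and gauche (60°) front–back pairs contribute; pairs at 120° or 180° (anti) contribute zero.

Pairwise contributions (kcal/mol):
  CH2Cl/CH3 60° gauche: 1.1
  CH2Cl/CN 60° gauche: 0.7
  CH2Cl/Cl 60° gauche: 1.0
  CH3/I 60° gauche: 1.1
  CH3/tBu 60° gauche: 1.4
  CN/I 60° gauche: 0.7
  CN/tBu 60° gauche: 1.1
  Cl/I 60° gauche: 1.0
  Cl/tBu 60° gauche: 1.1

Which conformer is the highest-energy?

B

A is staggered. Cl at 0° is gauche with tBu at 300° (1.1); Cl at 0° is gauche with CH2Cl at 60° (1.0); CH3 at 120° is gauche with I at 180° (1.1); CH3 at 120° is gauche with CH2Cl at 60° (1.1); CN at 240° is gauche with I at 180° (0.7); CN at 240° is gauche with tBu at 300° (1.1). Total 6.1 kcal/mol.
B is staggered. Cl at 0° is gauche with I at 60° (1.0); Cl at 0° is gauche with CH2Cl at 300° (1.0); CH3 at 120° is gauche with I at 60° (1.1); CH3 at 120° is gauche with tBu at 180° (1.4); CN at 240° is gauche with tBu at 180° (1.1); CN at 240° is gauche with CH2Cl at 300° (0.7). Total 6.3 kcal/mol.
B has the highest total (6.3 kcal/mol).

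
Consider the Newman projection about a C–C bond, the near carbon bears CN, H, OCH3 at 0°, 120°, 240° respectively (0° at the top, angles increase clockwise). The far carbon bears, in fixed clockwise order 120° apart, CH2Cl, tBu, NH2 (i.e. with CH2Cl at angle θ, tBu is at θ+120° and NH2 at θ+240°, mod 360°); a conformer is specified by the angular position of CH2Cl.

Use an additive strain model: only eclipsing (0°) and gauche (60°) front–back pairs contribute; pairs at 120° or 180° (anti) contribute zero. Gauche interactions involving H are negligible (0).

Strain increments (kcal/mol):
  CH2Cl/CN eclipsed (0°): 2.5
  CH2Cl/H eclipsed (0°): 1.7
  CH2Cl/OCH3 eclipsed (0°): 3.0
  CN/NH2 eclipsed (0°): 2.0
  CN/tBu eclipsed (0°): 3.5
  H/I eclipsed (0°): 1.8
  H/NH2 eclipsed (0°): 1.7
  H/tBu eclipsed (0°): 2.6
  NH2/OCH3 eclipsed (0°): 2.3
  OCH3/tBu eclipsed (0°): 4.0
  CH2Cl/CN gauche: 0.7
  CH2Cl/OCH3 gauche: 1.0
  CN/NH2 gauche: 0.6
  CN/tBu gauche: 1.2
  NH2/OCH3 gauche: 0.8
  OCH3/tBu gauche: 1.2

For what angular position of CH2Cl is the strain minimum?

60°

CH2Cl at 0° (eclipsed): CN–CH2Cl eclipsed, H–tBu eclipsed, OCH3–NH2 eclipsed; 2.5 + 2.6 + 2.3 = 7.4 kcal/mol.
CH2Cl at 60° (staggered): CN–CH2Cl gauche, CN–NH2 gauche, OCH3–tBu gauche, OCH3–NH2 gauche; 0.7 + 0.6 + 1.2 + 0.8 = 3.3 kcal/mol.
CH2Cl at 120° (eclipsed): CN–NH2 eclipsed, H–CH2Cl eclipsed, OCH3–tBu eclipsed; 2.0 + 1.7 + 4.0 = 7.7 kcal/mol.
CH2Cl at 180° (staggered): CN–tBu gauche, CN–NH2 gauche, OCH3–CH2Cl gauche, OCH3–tBu gauche; 1.2 + 0.6 + 1.0 + 1.2 = 4.0 kcal/mol.
CH2Cl at 240° (eclipsed): CN–tBu eclipsed, H–NH2 eclipsed, OCH3–CH2Cl eclipsed; 3.5 + 1.7 + 3.0 = 8.2 kcal/mol.
CH2Cl at 300° (staggered): CN–CH2Cl gauche, CN–tBu gauche, OCH3–CH2Cl gauche, OCH3–NH2 gauche; 0.7 + 1.2 + 1.0 + 0.8 = 3.7 kcal/mol.
The minimum (3.3 kcal/mol) occurs with CH2Cl at 60°.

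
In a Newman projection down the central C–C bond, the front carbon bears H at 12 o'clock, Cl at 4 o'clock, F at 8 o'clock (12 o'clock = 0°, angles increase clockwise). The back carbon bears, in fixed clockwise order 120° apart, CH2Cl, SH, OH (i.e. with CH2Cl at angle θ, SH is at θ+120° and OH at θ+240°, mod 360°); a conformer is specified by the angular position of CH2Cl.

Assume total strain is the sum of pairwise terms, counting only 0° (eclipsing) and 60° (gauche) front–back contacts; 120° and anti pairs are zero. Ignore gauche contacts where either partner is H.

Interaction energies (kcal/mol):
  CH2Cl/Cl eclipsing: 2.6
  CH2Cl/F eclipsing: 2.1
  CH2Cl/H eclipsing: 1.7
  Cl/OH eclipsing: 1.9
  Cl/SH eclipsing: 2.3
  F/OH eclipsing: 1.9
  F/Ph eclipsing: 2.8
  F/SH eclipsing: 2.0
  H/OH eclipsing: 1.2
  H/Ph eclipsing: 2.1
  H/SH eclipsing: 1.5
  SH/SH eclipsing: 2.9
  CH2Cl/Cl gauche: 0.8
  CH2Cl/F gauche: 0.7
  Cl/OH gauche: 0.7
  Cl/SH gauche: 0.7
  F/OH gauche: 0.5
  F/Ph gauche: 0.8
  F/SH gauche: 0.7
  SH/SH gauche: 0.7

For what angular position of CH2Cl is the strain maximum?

CH2Cl at 0° (eclipsed): H(0°)/CH2Cl(0°) eclipsed 1.7; Cl(120°)/SH(120°) eclipsed 2.3; F(240°)/OH(240°) eclipsed 1.9 → 5.9 kcal/mol.
CH2Cl at 60° (staggered): Cl(120°)/CH2Cl(60°) gauche 0.8; Cl(120°)/SH(180°) gauche 0.7; F(240°)/SH(180°) gauche 0.7; F(240°)/OH(300°) gauche 0.5 → 2.7 kcal/mol.
CH2Cl at 120° (eclipsed): H(0°)/OH(0°) eclipsed 1.2; Cl(120°)/CH2Cl(120°) eclipsed 2.6; F(240°)/SH(240°) eclipsed 2.0 → 5.8 kcal/mol.
CH2Cl at 180° (staggered): Cl(120°)/CH2Cl(180°) gauche 0.8; Cl(120°)/OH(60°) gauche 0.7; F(240°)/CH2Cl(180°) gauche 0.7; F(240°)/SH(300°) gauche 0.7 → 2.9 kcal/mol.
CH2Cl at 240° (eclipsed): H(0°)/SH(0°) eclipsed 1.5; Cl(120°)/OH(120°) eclipsed 1.9; F(240°)/CH2Cl(240°) eclipsed 2.1 → 5.5 kcal/mol.
CH2Cl at 300° (staggered): Cl(120°)/SH(60°) gauche 0.7; Cl(120°)/OH(180°) gauche 0.7; F(240°)/CH2Cl(300°) gauche 0.7; F(240°)/OH(180°) gauche 0.5 → 2.6 kcal/mol.
The maximum (5.9 kcal/mol) occurs with CH2Cl at 0°.

0°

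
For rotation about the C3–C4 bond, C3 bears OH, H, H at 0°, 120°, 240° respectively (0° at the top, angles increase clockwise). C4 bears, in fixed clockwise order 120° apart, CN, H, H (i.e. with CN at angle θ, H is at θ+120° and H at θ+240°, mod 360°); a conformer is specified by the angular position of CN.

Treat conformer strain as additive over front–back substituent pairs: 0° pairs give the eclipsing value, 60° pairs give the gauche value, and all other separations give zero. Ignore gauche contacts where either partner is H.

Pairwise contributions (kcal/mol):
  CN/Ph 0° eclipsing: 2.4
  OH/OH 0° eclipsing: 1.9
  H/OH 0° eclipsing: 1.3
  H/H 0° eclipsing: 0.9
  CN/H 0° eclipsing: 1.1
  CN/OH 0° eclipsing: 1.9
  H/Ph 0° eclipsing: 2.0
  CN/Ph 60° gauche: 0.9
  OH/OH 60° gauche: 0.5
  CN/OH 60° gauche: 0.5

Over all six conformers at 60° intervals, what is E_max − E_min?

3.7 kcal/mol

CN at 0° (eclipsed): OH(0°)/CN(0°) eclipsed 1.9; H(120°)/H(120°) eclipsed 0.9; H(240°)/H(240°) eclipsed 0.9 → 3.7 kcal/mol.
CN at 60° (staggered): OH(0°)/CN(60°) gauche 0.5 → 0.5 kcal/mol.
CN at 120° (eclipsed): OH(0°)/H(0°) eclipsed 1.3; H(120°)/CN(120°) eclipsed 1.1; H(240°)/H(240°) eclipsed 0.9 → 3.3 kcal/mol.
CN at 180° (staggered): no non-H gauche contacts → 0.0 kcal/mol.
CN at 240° (eclipsed): OH(0°)/H(0°) eclipsed 1.3; H(120°)/H(120°) eclipsed 0.9; H(240°)/CN(240°) eclipsed 1.1 → 3.3 kcal/mol.
CN at 300° (staggered): OH(0°)/CN(300°) gauche 0.5 → 0.5 kcal/mol.
Max at 0° (3.7 kcal/mol), min at 180° (0.0 kcal/mol); barrier = 3.7 kcal/mol.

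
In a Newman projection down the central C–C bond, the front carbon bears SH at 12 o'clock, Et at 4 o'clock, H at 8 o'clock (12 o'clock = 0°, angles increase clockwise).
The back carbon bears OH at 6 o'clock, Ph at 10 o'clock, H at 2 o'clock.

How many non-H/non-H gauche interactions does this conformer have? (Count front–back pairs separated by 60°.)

2

Non-H gauche pairs: SH(0°)/Ph(300°); Et(120°)/OH(180°) — 2 interactions.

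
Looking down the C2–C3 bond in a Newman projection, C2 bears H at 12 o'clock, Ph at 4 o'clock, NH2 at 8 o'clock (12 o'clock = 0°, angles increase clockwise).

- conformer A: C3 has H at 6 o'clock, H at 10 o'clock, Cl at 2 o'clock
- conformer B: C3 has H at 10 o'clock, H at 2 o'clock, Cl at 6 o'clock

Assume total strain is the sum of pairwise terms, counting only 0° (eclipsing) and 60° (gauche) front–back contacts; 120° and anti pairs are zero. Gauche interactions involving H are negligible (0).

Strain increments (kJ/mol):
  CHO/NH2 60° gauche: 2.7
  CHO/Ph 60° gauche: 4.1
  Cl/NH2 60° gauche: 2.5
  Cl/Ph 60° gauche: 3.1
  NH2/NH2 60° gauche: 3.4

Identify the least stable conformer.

B

A is staggered. Ph at 120° is gauche with Cl at 60° (3.1). Total 3.1 kJ/mol.
B is staggered. Ph at 120° is gauche with Cl at 180° (3.1); NH2 at 240° is gauche with Cl at 180° (2.5). Total 5.6 kJ/mol.
B has the highest total (5.6 kJ/mol).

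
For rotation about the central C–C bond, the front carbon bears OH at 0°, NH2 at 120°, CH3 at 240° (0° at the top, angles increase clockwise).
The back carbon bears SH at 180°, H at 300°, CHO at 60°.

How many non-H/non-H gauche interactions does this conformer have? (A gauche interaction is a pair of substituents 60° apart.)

4

Non-H gauche pairs: OH(0°)/CHO(60°); NH2(120°)/SH(180°); NH2(120°)/CHO(60°); CH3(240°)/SH(180°) — 4 interactions.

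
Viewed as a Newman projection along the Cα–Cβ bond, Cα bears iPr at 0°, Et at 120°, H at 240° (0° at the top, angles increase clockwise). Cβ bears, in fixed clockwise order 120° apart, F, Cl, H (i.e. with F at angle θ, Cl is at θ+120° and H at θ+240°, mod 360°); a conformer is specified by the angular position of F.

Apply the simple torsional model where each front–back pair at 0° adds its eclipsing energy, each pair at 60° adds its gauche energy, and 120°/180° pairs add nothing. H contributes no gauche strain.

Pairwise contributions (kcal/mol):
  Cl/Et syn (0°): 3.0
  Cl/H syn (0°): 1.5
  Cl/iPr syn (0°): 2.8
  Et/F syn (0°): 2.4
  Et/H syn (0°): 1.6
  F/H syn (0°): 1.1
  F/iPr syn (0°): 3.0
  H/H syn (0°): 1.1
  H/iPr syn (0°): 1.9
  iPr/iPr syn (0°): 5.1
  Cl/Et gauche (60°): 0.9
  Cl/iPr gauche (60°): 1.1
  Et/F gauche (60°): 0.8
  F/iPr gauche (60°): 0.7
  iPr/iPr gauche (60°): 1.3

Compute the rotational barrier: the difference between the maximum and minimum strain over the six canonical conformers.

5.2 kcal/mol

F at 0° (eclipsed): iPr(0°)/F(0°) eclipsed 3.0; Et(120°)/Cl(120°) eclipsed 3.0; H(240°)/H(240°) eclipsed 1.1 → 7.1 kcal/mol.
F at 60° (staggered): iPr(0°)/F(60°) gauche 0.7; Et(120°)/F(60°) gauche 0.8; Et(120°)/Cl(180°) gauche 0.9 → 2.4 kcal/mol.
F at 120° (eclipsed): iPr(0°)/H(0°) eclipsed 1.9; Et(120°)/F(120°) eclipsed 2.4; H(240°)/Cl(240°) eclipsed 1.5 → 5.8 kcal/mol.
F at 180° (staggered): iPr(0°)/Cl(300°) gauche 1.1; Et(120°)/F(180°) gauche 0.8 → 1.9 kcal/mol.
F at 240° (eclipsed): iPr(0°)/Cl(0°) eclipsed 2.8; Et(120°)/H(120°) eclipsed 1.6; H(240°)/F(240°) eclipsed 1.1 → 5.5 kcal/mol.
F at 300° (staggered): iPr(0°)/F(300°) gauche 0.7; iPr(0°)/Cl(60°) gauche 1.1; Et(120°)/Cl(60°) gauche 0.9 → 2.7 kcal/mol.
Max at 0° (7.1 kcal/mol), min at 180° (1.9 kcal/mol); barrier = 5.2 kcal/mol.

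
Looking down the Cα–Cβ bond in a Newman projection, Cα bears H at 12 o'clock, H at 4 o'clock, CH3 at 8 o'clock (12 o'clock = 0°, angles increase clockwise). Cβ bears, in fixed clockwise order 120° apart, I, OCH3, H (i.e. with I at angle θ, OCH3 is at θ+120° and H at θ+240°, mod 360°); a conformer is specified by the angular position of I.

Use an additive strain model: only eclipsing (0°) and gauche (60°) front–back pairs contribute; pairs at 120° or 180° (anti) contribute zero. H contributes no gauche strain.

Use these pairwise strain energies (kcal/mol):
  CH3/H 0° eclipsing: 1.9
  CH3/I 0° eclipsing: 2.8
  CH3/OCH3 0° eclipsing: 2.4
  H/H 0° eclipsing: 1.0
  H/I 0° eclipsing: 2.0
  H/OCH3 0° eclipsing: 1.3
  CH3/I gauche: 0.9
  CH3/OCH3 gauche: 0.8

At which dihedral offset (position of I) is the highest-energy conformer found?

120°

I at 0° (eclipsed): H(0°)/I(0°) eclipsed 2.0; H(120°)/OCH3(120°) eclipsed 1.3; CH3(240°)/H(240°) eclipsed 1.9 → 5.2 kcal/mol.
I at 60° (staggered): CH3(240°)/OCH3(180°) gauche 0.8 → 0.8 kcal/mol.
I at 120° (eclipsed): H(0°)/H(0°) eclipsed 1.0; H(120°)/I(120°) eclipsed 2.0; CH3(240°)/OCH3(240°) eclipsed 2.4 → 5.4 kcal/mol.
I at 180° (staggered): CH3(240°)/I(180°) gauche 0.9; CH3(240°)/OCH3(300°) gauche 0.8 → 1.7 kcal/mol.
I at 240° (eclipsed): H(0°)/OCH3(0°) eclipsed 1.3; H(120°)/H(120°) eclipsed 1.0; CH3(240°)/I(240°) eclipsed 2.8 → 5.1 kcal/mol.
I at 300° (staggered): CH3(240°)/I(300°) gauche 0.9 → 0.9 kcal/mol.
The maximum (5.4 kcal/mol) occurs with I at 120°.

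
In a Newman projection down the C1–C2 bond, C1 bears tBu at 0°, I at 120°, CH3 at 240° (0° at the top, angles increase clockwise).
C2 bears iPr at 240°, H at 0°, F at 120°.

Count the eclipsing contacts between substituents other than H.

Non-H eclipsing pairs: I(120°)/F(120°); CH3(240°)/iPr(240°) — 2 interactions.

2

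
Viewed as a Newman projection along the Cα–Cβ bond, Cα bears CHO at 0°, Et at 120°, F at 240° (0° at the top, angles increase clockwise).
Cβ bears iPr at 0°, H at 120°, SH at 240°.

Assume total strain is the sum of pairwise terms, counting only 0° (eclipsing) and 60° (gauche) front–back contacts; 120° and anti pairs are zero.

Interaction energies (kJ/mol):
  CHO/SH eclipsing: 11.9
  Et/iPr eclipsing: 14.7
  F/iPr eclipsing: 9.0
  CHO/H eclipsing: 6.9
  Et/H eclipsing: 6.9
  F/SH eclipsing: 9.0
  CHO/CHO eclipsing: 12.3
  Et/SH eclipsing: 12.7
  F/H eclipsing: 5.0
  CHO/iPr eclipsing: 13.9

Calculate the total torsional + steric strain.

This conformer (eclipsed): CHO–iPr eclipsed, Et–H eclipsed, F–SH eclipsed; 13.9 + 6.9 + 9.0 = 29.8 kJ/mol.

29.8 kJ/mol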